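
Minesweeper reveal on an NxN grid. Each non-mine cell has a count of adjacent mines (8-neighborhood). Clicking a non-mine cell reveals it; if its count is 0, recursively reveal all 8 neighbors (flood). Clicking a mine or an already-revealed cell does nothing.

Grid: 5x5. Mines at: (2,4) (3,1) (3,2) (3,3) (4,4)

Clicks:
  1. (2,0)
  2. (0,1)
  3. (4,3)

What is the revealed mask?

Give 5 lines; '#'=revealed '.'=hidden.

Click 1 (2,0) count=1: revealed 1 new [(2,0)] -> total=1
Click 2 (0,1) count=0: revealed 13 new [(0,0) (0,1) (0,2) (0,3) (0,4) (1,0) (1,1) (1,2) (1,3) (1,4) (2,1) (2,2) (2,3)] -> total=14
Click 3 (4,3) count=3: revealed 1 new [(4,3)] -> total=15

Answer: #####
#####
####.
.....
...#.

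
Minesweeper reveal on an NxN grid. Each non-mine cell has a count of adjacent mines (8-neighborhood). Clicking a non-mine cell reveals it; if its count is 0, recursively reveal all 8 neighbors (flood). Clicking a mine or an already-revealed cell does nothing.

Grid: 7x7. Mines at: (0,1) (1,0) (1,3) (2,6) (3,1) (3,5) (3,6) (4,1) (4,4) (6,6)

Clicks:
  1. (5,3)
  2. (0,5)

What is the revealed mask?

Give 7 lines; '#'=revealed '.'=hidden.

Answer: ....###
....###
.......
.......
.......
...#...
.......

Derivation:
Click 1 (5,3) count=1: revealed 1 new [(5,3)] -> total=1
Click 2 (0,5) count=0: revealed 6 new [(0,4) (0,5) (0,6) (1,4) (1,5) (1,6)] -> total=7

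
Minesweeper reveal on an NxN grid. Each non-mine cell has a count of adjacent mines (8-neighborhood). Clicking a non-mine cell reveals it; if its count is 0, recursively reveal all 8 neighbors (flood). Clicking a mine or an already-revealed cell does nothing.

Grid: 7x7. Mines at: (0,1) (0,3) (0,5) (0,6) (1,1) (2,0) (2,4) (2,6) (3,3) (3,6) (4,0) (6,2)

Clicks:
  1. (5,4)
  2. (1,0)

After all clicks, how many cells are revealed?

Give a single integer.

Answer: 13

Derivation:
Click 1 (5,4) count=0: revealed 12 new [(4,3) (4,4) (4,5) (4,6) (5,3) (5,4) (5,5) (5,6) (6,3) (6,4) (6,5) (6,6)] -> total=12
Click 2 (1,0) count=3: revealed 1 new [(1,0)] -> total=13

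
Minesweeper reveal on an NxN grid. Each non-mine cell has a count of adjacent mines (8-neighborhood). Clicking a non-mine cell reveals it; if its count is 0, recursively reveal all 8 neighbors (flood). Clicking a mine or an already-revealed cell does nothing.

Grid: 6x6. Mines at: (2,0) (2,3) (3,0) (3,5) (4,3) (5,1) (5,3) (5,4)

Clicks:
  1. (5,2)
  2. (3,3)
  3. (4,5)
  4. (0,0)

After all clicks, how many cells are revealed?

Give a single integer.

Click 1 (5,2) count=3: revealed 1 new [(5,2)] -> total=1
Click 2 (3,3) count=2: revealed 1 new [(3,3)] -> total=2
Click 3 (4,5) count=2: revealed 1 new [(4,5)] -> total=3
Click 4 (0,0) count=0: revealed 14 new [(0,0) (0,1) (0,2) (0,3) (0,4) (0,5) (1,0) (1,1) (1,2) (1,3) (1,4) (1,5) (2,4) (2,5)] -> total=17

Answer: 17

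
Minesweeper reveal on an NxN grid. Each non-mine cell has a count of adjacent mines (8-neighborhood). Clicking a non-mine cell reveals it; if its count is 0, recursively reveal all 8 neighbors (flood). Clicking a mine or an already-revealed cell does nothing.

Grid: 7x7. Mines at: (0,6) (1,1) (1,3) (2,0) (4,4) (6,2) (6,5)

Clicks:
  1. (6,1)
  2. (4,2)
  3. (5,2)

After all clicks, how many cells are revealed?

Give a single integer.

Answer: 17

Derivation:
Click 1 (6,1) count=1: revealed 1 new [(6,1)] -> total=1
Click 2 (4,2) count=0: revealed 16 new [(2,1) (2,2) (2,3) (3,0) (3,1) (3,2) (3,3) (4,0) (4,1) (4,2) (4,3) (5,0) (5,1) (5,2) (5,3) (6,0)] -> total=17
Click 3 (5,2) count=1: revealed 0 new [(none)] -> total=17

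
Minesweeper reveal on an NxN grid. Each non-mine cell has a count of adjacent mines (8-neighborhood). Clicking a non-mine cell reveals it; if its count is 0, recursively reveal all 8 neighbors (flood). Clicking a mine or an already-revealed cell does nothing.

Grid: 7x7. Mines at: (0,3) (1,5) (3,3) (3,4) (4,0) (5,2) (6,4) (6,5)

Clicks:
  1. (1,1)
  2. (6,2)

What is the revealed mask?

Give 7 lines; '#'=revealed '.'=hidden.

Click 1 (1,1) count=0: revealed 12 new [(0,0) (0,1) (0,2) (1,0) (1,1) (1,2) (2,0) (2,1) (2,2) (3,0) (3,1) (3,2)] -> total=12
Click 2 (6,2) count=1: revealed 1 new [(6,2)] -> total=13

Answer: ###....
###....
###....
###....
.......
.......
..#....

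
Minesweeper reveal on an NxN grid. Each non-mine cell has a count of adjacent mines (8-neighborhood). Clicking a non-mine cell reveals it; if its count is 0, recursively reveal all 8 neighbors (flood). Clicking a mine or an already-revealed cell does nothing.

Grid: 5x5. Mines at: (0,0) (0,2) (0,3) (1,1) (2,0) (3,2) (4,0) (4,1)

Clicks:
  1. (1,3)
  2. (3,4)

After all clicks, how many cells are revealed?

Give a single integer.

Click 1 (1,3) count=2: revealed 1 new [(1,3)] -> total=1
Click 2 (3,4) count=0: revealed 7 new [(1,4) (2,3) (2,4) (3,3) (3,4) (4,3) (4,4)] -> total=8

Answer: 8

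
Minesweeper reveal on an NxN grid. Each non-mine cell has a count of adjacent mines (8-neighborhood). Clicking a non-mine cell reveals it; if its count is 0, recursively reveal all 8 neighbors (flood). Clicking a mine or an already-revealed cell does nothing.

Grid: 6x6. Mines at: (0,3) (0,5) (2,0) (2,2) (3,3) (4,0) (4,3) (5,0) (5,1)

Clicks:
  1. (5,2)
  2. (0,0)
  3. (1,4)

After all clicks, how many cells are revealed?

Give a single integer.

Click 1 (5,2) count=2: revealed 1 new [(5,2)] -> total=1
Click 2 (0,0) count=0: revealed 6 new [(0,0) (0,1) (0,2) (1,0) (1,1) (1,2)] -> total=7
Click 3 (1,4) count=2: revealed 1 new [(1,4)] -> total=8

Answer: 8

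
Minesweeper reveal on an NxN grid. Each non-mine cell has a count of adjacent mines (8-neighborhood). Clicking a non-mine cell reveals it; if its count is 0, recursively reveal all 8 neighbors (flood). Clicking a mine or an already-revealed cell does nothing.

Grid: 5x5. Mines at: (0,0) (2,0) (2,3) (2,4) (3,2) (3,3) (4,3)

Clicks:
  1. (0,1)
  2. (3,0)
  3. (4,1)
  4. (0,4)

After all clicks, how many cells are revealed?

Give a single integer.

Click 1 (0,1) count=1: revealed 1 new [(0,1)] -> total=1
Click 2 (3,0) count=1: revealed 1 new [(3,0)] -> total=2
Click 3 (4,1) count=1: revealed 1 new [(4,1)] -> total=3
Click 4 (0,4) count=0: revealed 7 new [(0,2) (0,3) (0,4) (1,1) (1,2) (1,3) (1,4)] -> total=10

Answer: 10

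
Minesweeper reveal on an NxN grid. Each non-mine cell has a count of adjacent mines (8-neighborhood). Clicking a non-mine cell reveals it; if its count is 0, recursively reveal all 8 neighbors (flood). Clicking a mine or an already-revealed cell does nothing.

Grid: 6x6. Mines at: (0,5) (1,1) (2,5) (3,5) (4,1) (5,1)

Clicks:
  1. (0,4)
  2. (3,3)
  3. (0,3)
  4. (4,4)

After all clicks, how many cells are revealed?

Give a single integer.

Click 1 (0,4) count=1: revealed 1 new [(0,4)] -> total=1
Click 2 (3,3) count=0: revealed 19 new [(0,2) (0,3) (1,2) (1,3) (1,4) (2,2) (2,3) (2,4) (3,2) (3,3) (3,4) (4,2) (4,3) (4,4) (4,5) (5,2) (5,3) (5,4) (5,5)] -> total=20
Click 3 (0,3) count=0: revealed 0 new [(none)] -> total=20
Click 4 (4,4) count=1: revealed 0 new [(none)] -> total=20

Answer: 20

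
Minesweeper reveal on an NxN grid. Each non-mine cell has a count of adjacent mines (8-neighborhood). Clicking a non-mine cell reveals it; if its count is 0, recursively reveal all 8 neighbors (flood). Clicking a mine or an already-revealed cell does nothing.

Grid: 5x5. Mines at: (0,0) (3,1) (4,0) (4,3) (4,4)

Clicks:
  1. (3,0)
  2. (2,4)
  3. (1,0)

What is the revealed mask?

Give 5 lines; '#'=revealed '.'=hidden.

Click 1 (3,0) count=2: revealed 1 new [(3,0)] -> total=1
Click 2 (2,4) count=0: revealed 15 new [(0,1) (0,2) (0,3) (0,4) (1,1) (1,2) (1,3) (1,4) (2,1) (2,2) (2,3) (2,4) (3,2) (3,3) (3,4)] -> total=16
Click 3 (1,0) count=1: revealed 1 new [(1,0)] -> total=17

Answer: .####
#####
.####
#.###
.....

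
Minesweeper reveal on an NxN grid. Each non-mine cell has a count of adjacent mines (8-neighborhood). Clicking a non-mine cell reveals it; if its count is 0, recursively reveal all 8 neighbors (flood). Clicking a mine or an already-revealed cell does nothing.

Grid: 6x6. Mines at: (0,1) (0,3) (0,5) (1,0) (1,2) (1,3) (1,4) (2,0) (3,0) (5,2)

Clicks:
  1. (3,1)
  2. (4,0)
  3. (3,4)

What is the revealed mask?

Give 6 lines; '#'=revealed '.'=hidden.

Answer: ......
......
.#####
.#####
######
...###

Derivation:
Click 1 (3,1) count=2: revealed 1 new [(3,1)] -> total=1
Click 2 (4,0) count=1: revealed 1 new [(4,0)] -> total=2
Click 3 (3,4) count=0: revealed 17 new [(2,1) (2,2) (2,3) (2,4) (2,5) (3,2) (3,3) (3,4) (3,5) (4,1) (4,2) (4,3) (4,4) (4,5) (5,3) (5,4) (5,5)] -> total=19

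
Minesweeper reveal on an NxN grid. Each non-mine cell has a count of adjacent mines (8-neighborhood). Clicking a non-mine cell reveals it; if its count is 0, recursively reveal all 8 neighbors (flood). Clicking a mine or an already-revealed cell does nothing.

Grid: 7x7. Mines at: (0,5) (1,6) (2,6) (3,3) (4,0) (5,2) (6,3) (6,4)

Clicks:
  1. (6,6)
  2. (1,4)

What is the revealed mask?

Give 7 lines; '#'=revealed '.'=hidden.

Click 1 (6,6) count=0: revealed 11 new [(3,4) (3,5) (3,6) (4,4) (4,5) (4,6) (5,4) (5,5) (5,6) (6,5) (6,6)] -> total=11
Click 2 (1,4) count=1: revealed 1 new [(1,4)] -> total=12

Answer: .......
....#..
.......
....###
....###
....###
.....##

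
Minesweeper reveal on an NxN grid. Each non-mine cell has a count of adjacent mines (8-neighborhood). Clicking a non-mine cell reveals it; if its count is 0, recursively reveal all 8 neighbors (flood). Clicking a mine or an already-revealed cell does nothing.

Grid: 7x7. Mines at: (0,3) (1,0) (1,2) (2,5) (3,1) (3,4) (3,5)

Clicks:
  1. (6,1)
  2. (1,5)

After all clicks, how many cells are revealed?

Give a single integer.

Answer: 22

Derivation:
Click 1 (6,1) count=0: revealed 21 new [(4,0) (4,1) (4,2) (4,3) (4,4) (4,5) (4,6) (5,0) (5,1) (5,2) (5,3) (5,4) (5,5) (5,6) (6,0) (6,1) (6,2) (6,3) (6,4) (6,5) (6,6)] -> total=21
Click 2 (1,5) count=1: revealed 1 new [(1,5)] -> total=22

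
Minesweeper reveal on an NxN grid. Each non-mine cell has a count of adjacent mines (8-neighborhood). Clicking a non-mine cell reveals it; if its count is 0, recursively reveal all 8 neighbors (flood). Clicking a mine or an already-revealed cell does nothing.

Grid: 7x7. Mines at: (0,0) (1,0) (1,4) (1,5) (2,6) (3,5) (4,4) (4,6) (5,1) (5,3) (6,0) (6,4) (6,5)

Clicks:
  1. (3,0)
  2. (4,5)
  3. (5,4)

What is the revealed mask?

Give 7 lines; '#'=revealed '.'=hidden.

Click 1 (3,0) count=0: revealed 18 new [(0,1) (0,2) (0,3) (1,1) (1,2) (1,3) (2,0) (2,1) (2,2) (2,3) (3,0) (3,1) (3,2) (3,3) (4,0) (4,1) (4,2) (4,3)] -> total=18
Click 2 (4,5) count=3: revealed 1 new [(4,5)] -> total=19
Click 3 (5,4) count=4: revealed 1 new [(5,4)] -> total=20

Answer: .###...
.###...
####...
####...
####.#.
....#..
.......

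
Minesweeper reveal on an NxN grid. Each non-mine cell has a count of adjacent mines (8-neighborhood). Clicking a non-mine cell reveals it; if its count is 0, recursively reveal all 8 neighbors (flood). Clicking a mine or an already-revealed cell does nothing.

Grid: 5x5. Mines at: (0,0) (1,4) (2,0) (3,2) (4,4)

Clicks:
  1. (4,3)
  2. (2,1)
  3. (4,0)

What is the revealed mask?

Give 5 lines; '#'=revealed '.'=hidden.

Click 1 (4,3) count=2: revealed 1 new [(4,3)] -> total=1
Click 2 (2,1) count=2: revealed 1 new [(2,1)] -> total=2
Click 3 (4,0) count=0: revealed 4 new [(3,0) (3,1) (4,0) (4,1)] -> total=6

Answer: .....
.....
.#...
##...
##.#.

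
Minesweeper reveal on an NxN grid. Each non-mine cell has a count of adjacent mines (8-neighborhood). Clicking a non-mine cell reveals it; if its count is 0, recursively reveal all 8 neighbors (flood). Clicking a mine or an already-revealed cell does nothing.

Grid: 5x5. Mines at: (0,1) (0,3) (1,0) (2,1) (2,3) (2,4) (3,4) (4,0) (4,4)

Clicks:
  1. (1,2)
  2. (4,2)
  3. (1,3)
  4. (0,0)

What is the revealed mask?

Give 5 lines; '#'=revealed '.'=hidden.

Answer: #....
..##.
.....
.###.
.###.

Derivation:
Click 1 (1,2) count=4: revealed 1 new [(1,2)] -> total=1
Click 2 (4,2) count=0: revealed 6 new [(3,1) (3,2) (3,3) (4,1) (4,2) (4,3)] -> total=7
Click 3 (1,3) count=3: revealed 1 new [(1,3)] -> total=8
Click 4 (0,0) count=2: revealed 1 new [(0,0)] -> total=9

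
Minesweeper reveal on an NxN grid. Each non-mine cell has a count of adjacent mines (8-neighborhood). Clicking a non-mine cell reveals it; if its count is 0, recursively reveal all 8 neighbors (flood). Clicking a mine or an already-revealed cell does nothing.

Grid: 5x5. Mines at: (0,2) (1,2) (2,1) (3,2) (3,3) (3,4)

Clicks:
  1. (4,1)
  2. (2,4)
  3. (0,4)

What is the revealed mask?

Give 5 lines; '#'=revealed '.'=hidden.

Answer: ...##
...##
...##
.....
.#...

Derivation:
Click 1 (4,1) count=1: revealed 1 new [(4,1)] -> total=1
Click 2 (2,4) count=2: revealed 1 new [(2,4)] -> total=2
Click 3 (0,4) count=0: revealed 5 new [(0,3) (0,4) (1,3) (1,4) (2,3)] -> total=7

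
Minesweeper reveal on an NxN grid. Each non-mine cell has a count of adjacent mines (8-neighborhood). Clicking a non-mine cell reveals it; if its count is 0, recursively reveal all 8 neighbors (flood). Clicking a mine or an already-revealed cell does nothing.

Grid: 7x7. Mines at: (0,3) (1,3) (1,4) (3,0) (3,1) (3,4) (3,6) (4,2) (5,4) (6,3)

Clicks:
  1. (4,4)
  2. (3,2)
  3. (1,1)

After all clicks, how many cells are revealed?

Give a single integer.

Answer: 11

Derivation:
Click 1 (4,4) count=2: revealed 1 new [(4,4)] -> total=1
Click 2 (3,2) count=2: revealed 1 new [(3,2)] -> total=2
Click 3 (1,1) count=0: revealed 9 new [(0,0) (0,1) (0,2) (1,0) (1,1) (1,2) (2,0) (2,1) (2,2)] -> total=11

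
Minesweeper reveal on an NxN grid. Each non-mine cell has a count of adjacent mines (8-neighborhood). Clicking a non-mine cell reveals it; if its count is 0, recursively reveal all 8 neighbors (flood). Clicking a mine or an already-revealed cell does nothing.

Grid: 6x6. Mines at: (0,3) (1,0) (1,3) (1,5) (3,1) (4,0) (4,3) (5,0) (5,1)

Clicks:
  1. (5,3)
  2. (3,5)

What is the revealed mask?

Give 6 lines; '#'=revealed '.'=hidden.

Answer: ......
......
....##
....##
....##
...###

Derivation:
Click 1 (5,3) count=1: revealed 1 new [(5,3)] -> total=1
Click 2 (3,5) count=0: revealed 8 new [(2,4) (2,5) (3,4) (3,5) (4,4) (4,5) (5,4) (5,5)] -> total=9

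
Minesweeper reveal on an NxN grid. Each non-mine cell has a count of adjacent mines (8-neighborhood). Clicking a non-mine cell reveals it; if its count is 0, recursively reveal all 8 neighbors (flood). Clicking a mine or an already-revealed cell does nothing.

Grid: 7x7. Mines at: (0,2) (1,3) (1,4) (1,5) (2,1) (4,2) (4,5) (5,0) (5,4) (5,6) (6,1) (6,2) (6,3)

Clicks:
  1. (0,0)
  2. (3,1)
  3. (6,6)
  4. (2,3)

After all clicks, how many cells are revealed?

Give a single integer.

Click 1 (0,0) count=0: revealed 4 new [(0,0) (0,1) (1,0) (1,1)] -> total=4
Click 2 (3,1) count=2: revealed 1 new [(3,1)] -> total=5
Click 3 (6,6) count=1: revealed 1 new [(6,6)] -> total=6
Click 4 (2,3) count=2: revealed 1 new [(2,3)] -> total=7

Answer: 7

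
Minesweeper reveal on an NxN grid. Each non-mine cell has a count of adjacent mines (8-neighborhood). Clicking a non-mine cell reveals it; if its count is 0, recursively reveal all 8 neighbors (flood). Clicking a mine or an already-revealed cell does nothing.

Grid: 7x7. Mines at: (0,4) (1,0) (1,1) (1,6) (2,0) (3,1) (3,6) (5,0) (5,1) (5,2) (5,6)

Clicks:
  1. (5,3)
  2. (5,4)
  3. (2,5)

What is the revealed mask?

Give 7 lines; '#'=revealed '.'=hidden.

Click 1 (5,3) count=1: revealed 1 new [(5,3)] -> total=1
Click 2 (5,4) count=0: revealed 21 new [(1,2) (1,3) (1,4) (1,5) (2,2) (2,3) (2,4) (2,5) (3,2) (3,3) (3,4) (3,5) (4,2) (4,3) (4,4) (4,5) (5,4) (5,5) (6,3) (6,4) (6,5)] -> total=22
Click 3 (2,5) count=2: revealed 0 new [(none)] -> total=22

Answer: .......
..####.
..####.
..####.
..####.
...###.
...###.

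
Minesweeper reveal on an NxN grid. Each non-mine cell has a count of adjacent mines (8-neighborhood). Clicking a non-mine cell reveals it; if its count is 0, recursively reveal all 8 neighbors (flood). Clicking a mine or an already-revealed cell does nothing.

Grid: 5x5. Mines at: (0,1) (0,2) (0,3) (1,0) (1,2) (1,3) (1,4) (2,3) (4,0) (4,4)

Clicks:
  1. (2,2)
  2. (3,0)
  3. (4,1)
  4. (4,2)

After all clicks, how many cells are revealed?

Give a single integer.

Answer: 8

Derivation:
Click 1 (2,2) count=3: revealed 1 new [(2,2)] -> total=1
Click 2 (3,0) count=1: revealed 1 new [(3,0)] -> total=2
Click 3 (4,1) count=1: revealed 1 new [(4,1)] -> total=3
Click 4 (4,2) count=0: revealed 5 new [(3,1) (3,2) (3,3) (4,2) (4,3)] -> total=8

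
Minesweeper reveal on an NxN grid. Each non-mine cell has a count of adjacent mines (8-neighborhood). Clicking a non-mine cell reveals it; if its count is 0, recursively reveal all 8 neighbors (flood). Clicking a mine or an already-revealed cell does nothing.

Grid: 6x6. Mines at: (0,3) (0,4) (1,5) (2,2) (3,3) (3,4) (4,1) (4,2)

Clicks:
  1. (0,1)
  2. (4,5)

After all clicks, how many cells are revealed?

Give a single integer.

Answer: 11

Derivation:
Click 1 (0,1) count=0: revealed 10 new [(0,0) (0,1) (0,2) (1,0) (1,1) (1,2) (2,0) (2,1) (3,0) (3,1)] -> total=10
Click 2 (4,5) count=1: revealed 1 new [(4,5)] -> total=11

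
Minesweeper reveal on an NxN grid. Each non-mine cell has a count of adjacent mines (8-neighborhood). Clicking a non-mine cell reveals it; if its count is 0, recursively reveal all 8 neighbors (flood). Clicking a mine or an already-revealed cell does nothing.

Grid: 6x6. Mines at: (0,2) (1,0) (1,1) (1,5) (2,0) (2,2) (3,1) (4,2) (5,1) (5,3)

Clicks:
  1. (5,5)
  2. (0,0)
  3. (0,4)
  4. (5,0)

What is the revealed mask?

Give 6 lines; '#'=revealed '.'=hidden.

Answer: #...#.
......
...###
...###
...###
#...##

Derivation:
Click 1 (5,5) count=0: revealed 11 new [(2,3) (2,4) (2,5) (3,3) (3,4) (3,5) (4,3) (4,4) (4,5) (5,4) (5,5)] -> total=11
Click 2 (0,0) count=2: revealed 1 new [(0,0)] -> total=12
Click 3 (0,4) count=1: revealed 1 new [(0,4)] -> total=13
Click 4 (5,0) count=1: revealed 1 new [(5,0)] -> total=14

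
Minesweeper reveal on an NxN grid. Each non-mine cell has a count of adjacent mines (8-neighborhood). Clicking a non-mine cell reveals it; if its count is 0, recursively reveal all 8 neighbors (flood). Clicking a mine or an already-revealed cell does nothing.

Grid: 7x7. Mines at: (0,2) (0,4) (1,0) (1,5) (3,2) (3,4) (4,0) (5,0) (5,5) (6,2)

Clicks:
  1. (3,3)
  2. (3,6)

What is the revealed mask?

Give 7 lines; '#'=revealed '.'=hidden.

Click 1 (3,3) count=2: revealed 1 new [(3,3)] -> total=1
Click 2 (3,6) count=0: revealed 6 new [(2,5) (2,6) (3,5) (3,6) (4,5) (4,6)] -> total=7

Answer: .......
.......
.....##
...#.##
.....##
.......
.......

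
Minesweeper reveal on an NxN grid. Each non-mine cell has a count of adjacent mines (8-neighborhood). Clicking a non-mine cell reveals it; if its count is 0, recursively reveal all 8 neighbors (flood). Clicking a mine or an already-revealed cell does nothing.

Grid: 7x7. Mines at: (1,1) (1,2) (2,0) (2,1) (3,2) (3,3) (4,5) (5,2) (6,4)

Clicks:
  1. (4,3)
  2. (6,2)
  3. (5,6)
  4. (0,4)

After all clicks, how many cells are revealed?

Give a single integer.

Click 1 (4,3) count=3: revealed 1 new [(4,3)] -> total=1
Click 2 (6,2) count=1: revealed 1 new [(6,2)] -> total=2
Click 3 (5,6) count=1: revealed 1 new [(5,6)] -> total=3
Click 4 (0,4) count=0: revealed 15 new [(0,3) (0,4) (0,5) (0,6) (1,3) (1,4) (1,5) (1,6) (2,3) (2,4) (2,5) (2,6) (3,4) (3,5) (3,6)] -> total=18

Answer: 18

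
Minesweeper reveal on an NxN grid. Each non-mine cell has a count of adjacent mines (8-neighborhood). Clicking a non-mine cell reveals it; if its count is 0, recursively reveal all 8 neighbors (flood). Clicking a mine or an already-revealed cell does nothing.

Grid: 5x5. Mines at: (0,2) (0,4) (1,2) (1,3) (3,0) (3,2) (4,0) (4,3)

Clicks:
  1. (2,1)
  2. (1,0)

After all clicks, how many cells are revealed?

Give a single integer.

Click 1 (2,1) count=3: revealed 1 new [(2,1)] -> total=1
Click 2 (1,0) count=0: revealed 5 new [(0,0) (0,1) (1,0) (1,1) (2,0)] -> total=6

Answer: 6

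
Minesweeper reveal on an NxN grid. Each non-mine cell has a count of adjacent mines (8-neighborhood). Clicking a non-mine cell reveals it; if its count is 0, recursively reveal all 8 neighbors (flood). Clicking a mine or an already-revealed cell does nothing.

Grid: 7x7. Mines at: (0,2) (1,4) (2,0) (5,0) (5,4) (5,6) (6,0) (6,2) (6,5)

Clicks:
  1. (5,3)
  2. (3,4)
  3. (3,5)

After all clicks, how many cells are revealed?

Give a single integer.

Click 1 (5,3) count=2: revealed 1 new [(5,3)] -> total=1
Click 2 (3,4) count=0: revealed 27 new [(0,5) (0,6) (1,1) (1,2) (1,3) (1,5) (1,6) (2,1) (2,2) (2,3) (2,4) (2,5) (2,6) (3,1) (3,2) (3,3) (3,4) (3,5) (3,6) (4,1) (4,2) (4,3) (4,4) (4,5) (4,6) (5,1) (5,2)] -> total=28
Click 3 (3,5) count=0: revealed 0 new [(none)] -> total=28

Answer: 28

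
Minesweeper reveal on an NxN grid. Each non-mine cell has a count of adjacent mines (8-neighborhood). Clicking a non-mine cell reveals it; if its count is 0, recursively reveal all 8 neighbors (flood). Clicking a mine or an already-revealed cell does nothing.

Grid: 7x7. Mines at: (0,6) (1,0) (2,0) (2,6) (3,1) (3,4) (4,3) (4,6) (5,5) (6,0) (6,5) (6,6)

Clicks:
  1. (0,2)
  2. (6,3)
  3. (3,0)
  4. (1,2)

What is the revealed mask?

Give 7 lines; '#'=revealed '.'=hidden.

Answer: .#####.
.#####.
.#####.
#......
.......
.####..
.####..

Derivation:
Click 1 (0,2) count=0: revealed 15 new [(0,1) (0,2) (0,3) (0,4) (0,5) (1,1) (1,2) (1,3) (1,4) (1,5) (2,1) (2,2) (2,3) (2,4) (2,5)] -> total=15
Click 2 (6,3) count=0: revealed 8 new [(5,1) (5,2) (5,3) (5,4) (6,1) (6,2) (6,3) (6,4)] -> total=23
Click 3 (3,0) count=2: revealed 1 new [(3,0)] -> total=24
Click 4 (1,2) count=0: revealed 0 new [(none)] -> total=24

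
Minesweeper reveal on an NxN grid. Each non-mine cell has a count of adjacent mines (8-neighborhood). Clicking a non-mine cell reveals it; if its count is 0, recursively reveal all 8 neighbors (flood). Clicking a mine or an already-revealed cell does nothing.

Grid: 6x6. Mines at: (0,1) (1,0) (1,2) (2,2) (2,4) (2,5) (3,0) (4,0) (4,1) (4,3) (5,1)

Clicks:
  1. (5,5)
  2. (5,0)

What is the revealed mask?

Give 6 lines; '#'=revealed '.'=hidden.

Answer: ......
......
......
....##
....##
#...##

Derivation:
Click 1 (5,5) count=0: revealed 6 new [(3,4) (3,5) (4,4) (4,5) (5,4) (5,5)] -> total=6
Click 2 (5,0) count=3: revealed 1 new [(5,0)] -> total=7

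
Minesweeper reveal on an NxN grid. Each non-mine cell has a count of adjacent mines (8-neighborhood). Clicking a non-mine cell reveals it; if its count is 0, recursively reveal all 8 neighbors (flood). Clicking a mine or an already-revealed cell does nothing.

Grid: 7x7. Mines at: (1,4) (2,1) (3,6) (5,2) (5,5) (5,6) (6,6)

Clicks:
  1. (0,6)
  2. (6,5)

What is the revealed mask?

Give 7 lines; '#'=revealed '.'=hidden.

Click 1 (0,6) count=0: revealed 6 new [(0,5) (0,6) (1,5) (1,6) (2,5) (2,6)] -> total=6
Click 2 (6,5) count=3: revealed 1 new [(6,5)] -> total=7

Answer: .....##
.....##
.....##
.......
.......
.......
.....#.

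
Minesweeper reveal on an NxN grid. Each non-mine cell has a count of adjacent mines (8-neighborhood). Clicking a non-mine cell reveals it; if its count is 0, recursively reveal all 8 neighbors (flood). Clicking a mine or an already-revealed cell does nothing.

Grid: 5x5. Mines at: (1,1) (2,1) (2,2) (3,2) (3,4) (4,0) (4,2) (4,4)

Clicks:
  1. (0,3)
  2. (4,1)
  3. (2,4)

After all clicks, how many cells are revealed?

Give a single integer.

Answer: 9

Derivation:
Click 1 (0,3) count=0: revealed 8 new [(0,2) (0,3) (0,4) (1,2) (1,3) (1,4) (2,3) (2,4)] -> total=8
Click 2 (4,1) count=3: revealed 1 new [(4,1)] -> total=9
Click 3 (2,4) count=1: revealed 0 new [(none)] -> total=9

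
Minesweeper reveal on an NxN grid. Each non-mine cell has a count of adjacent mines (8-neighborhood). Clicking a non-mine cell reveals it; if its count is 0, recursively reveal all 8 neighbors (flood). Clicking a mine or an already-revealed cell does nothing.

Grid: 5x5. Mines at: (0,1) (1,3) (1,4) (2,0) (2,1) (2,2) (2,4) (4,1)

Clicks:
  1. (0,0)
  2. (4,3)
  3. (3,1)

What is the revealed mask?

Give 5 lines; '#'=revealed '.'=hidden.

Click 1 (0,0) count=1: revealed 1 new [(0,0)] -> total=1
Click 2 (4,3) count=0: revealed 6 new [(3,2) (3,3) (3,4) (4,2) (4,3) (4,4)] -> total=7
Click 3 (3,1) count=4: revealed 1 new [(3,1)] -> total=8

Answer: #....
.....
.....
.####
..###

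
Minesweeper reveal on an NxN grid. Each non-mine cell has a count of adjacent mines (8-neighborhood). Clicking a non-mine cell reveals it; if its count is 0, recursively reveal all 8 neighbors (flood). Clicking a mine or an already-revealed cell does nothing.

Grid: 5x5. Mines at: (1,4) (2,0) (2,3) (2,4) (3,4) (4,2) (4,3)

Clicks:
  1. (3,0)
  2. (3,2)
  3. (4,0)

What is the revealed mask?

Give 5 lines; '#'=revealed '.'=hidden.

Answer: .....
.....
.....
###..
##...

Derivation:
Click 1 (3,0) count=1: revealed 1 new [(3,0)] -> total=1
Click 2 (3,2) count=3: revealed 1 new [(3,2)] -> total=2
Click 3 (4,0) count=0: revealed 3 new [(3,1) (4,0) (4,1)] -> total=5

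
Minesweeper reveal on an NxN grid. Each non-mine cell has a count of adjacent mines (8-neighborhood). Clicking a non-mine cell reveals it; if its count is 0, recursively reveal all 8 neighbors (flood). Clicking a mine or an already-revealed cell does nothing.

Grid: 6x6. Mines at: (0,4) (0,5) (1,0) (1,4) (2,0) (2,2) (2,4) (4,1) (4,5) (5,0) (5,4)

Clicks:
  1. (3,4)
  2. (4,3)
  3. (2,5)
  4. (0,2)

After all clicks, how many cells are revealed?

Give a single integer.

Answer: 9

Derivation:
Click 1 (3,4) count=2: revealed 1 new [(3,4)] -> total=1
Click 2 (4,3) count=1: revealed 1 new [(4,3)] -> total=2
Click 3 (2,5) count=2: revealed 1 new [(2,5)] -> total=3
Click 4 (0,2) count=0: revealed 6 new [(0,1) (0,2) (0,3) (1,1) (1,2) (1,3)] -> total=9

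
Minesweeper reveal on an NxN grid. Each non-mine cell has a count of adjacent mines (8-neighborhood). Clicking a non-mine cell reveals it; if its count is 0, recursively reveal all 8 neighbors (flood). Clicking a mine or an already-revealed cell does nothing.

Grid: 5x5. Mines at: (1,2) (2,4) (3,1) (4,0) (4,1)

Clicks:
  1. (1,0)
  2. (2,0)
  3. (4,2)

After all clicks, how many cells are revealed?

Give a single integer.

Answer: 7

Derivation:
Click 1 (1,0) count=0: revealed 6 new [(0,0) (0,1) (1,0) (1,1) (2,0) (2,1)] -> total=6
Click 2 (2,0) count=1: revealed 0 new [(none)] -> total=6
Click 3 (4,2) count=2: revealed 1 new [(4,2)] -> total=7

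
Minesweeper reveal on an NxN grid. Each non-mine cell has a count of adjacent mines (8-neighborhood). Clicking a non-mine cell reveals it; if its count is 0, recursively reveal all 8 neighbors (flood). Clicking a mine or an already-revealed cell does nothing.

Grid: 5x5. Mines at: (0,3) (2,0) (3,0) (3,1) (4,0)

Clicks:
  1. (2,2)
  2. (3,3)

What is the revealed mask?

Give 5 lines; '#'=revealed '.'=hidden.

Click 1 (2,2) count=1: revealed 1 new [(2,2)] -> total=1
Click 2 (3,3) count=0: revealed 11 new [(1,2) (1,3) (1,4) (2,3) (2,4) (3,2) (3,3) (3,4) (4,2) (4,3) (4,4)] -> total=12

Answer: .....
..###
..###
..###
..###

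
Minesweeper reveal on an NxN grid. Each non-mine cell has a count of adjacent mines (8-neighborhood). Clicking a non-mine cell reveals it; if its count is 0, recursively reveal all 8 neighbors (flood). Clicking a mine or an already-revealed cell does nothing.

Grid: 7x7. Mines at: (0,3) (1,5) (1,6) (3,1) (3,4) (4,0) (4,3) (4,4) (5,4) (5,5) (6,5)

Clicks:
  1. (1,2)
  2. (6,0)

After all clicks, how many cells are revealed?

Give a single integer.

Click 1 (1,2) count=1: revealed 1 new [(1,2)] -> total=1
Click 2 (6,0) count=0: revealed 8 new [(5,0) (5,1) (5,2) (5,3) (6,0) (6,1) (6,2) (6,3)] -> total=9

Answer: 9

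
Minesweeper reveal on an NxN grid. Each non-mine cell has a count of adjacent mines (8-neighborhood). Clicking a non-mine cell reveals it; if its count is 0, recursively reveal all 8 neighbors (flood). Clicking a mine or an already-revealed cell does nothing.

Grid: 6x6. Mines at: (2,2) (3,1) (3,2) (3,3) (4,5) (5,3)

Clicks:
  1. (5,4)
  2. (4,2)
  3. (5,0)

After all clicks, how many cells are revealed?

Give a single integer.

Click 1 (5,4) count=2: revealed 1 new [(5,4)] -> total=1
Click 2 (4,2) count=4: revealed 1 new [(4,2)] -> total=2
Click 3 (5,0) count=0: revealed 5 new [(4,0) (4,1) (5,0) (5,1) (5,2)] -> total=7

Answer: 7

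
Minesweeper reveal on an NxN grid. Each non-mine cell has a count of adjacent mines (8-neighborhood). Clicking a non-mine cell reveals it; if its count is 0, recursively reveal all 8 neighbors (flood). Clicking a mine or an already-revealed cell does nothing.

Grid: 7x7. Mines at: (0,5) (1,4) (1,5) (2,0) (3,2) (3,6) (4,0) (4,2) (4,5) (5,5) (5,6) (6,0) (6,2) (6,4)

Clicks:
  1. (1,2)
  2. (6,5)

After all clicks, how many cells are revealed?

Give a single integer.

Answer: 12

Derivation:
Click 1 (1,2) count=0: revealed 11 new [(0,0) (0,1) (0,2) (0,3) (1,0) (1,1) (1,2) (1,3) (2,1) (2,2) (2,3)] -> total=11
Click 2 (6,5) count=3: revealed 1 new [(6,5)] -> total=12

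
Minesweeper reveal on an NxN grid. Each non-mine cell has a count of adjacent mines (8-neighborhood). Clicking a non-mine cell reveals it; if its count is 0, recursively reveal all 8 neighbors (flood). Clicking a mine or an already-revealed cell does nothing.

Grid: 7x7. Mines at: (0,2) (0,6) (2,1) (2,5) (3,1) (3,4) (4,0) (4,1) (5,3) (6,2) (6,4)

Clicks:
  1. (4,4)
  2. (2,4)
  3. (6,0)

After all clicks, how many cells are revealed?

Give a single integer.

Click 1 (4,4) count=2: revealed 1 new [(4,4)] -> total=1
Click 2 (2,4) count=2: revealed 1 new [(2,4)] -> total=2
Click 3 (6,0) count=0: revealed 4 new [(5,0) (5,1) (6,0) (6,1)] -> total=6

Answer: 6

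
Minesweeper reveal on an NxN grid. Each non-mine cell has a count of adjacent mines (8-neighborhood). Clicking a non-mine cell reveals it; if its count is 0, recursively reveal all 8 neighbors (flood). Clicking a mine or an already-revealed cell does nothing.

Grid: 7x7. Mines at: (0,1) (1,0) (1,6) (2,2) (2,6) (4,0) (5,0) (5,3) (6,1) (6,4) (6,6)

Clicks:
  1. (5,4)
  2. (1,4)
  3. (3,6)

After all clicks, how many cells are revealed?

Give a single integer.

Click 1 (5,4) count=2: revealed 1 new [(5,4)] -> total=1
Click 2 (1,4) count=0: revealed 21 new [(0,2) (0,3) (0,4) (0,5) (1,2) (1,3) (1,4) (1,5) (2,3) (2,4) (2,5) (3,3) (3,4) (3,5) (3,6) (4,3) (4,4) (4,5) (4,6) (5,5) (5,6)] -> total=22
Click 3 (3,6) count=1: revealed 0 new [(none)] -> total=22

Answer: 22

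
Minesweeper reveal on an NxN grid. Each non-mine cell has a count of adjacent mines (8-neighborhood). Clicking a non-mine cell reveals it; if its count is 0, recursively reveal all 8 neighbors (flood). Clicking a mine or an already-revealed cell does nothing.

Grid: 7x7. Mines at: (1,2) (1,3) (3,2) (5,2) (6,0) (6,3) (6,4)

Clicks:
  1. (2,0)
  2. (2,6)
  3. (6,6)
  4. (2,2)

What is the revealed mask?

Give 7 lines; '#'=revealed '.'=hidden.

Answer: ##..###
##..###
#######
##.####
##.####
##.####
.....##

Derivation:
Click 1 (2,0) count=0: revealed 12 new [(0,0) (0,1) (1,0) (1,1) (2,0) (2,1) (3,0) (3,1) (4,0) (4,1) (5,0) (5,1)] -> total=12
Click 2 (2,6) count=0: revealed 24 new [(0,4) (0,5) (0,6) (1,4) (1,5) (1,6) (2,3) (2,4) (2,5) (2,6) (3,3) (3,4) (3,5) (3,6) (4,3) (4,4) (4,5) (4,6) (5,3) (5,4) (5,5) (5,6) (6,5) (6,6)] -> total=36
Click 3 (6,6) count=0: revealed 0 new [(none)] -> total=36
Click 4 (2,2) count=3: revealed 1 new [(2,2)] -> total=37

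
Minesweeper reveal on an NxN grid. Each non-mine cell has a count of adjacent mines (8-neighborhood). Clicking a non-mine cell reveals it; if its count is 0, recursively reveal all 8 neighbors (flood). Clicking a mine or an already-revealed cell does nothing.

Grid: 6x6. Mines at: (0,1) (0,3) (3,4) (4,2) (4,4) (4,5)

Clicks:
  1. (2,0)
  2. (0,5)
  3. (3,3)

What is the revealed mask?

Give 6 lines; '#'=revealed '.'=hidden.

Click 1 (2,0) count=0: revealed 16 new [(1,0) (1,1) (1,2) (1,3) (2,0) (2,1) (2,2) (2,3) (3,0) (3,1) (3,2) (3,3) (4,0) (4,1) (5,0) (5,1)] -> total=16
Click 2 (0,5) count=0: revealed 6 new [(0,4) (0,5) (1,4) (1,5) (2,4) (2,5)] -> total=22
Click 3 (3,3) count=3: revealed 0 new [(none)] -> total=22

Answer: ....##
######
######
####..
##....
##....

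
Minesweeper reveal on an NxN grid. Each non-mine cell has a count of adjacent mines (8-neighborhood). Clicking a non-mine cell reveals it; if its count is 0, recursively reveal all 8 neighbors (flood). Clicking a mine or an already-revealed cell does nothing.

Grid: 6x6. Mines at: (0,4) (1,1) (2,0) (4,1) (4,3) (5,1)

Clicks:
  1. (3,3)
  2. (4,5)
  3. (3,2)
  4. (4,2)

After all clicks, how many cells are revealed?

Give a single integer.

Click 1 (3,3) count=1: revealed 1 new [(3,3)] -> total=1
Click 2 (4,5) count=0: revealed 15 new [(1,2) (1,3) (1,4) (1,5) (2,2) (2,3) (2,4) (2,5) (3,2) (3,4) (3,5) (4,4) (4,5) (5,4) (5,5)] -> total=16
Click 3 (3,2) count=2: revealed 0 new [(none)] -> total=16
Click 4 (4,2) count=3: revealed 1 new [(4,2)] -> total=17

Answer: 17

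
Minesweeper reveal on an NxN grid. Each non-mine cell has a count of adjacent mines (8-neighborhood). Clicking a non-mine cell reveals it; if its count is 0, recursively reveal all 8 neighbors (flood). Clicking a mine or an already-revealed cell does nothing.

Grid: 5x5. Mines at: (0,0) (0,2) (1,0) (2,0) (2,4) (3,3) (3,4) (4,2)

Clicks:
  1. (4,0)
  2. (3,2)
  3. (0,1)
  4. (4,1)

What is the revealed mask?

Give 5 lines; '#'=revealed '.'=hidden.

Answer: .#...
.....
.....
###..
##...

Derivation:
Click 1 (4,0) count=0: revealed 4 new [(3,0) (3,1) (4,0) (4,1)] -> total=4
Click 2 (3,2) count=2: revealed 1 new [(3,2)] -> total=5
Click 3 (0,1) count=3: revealed 1 new [(0,1)] -> total=6
Click 4 (4,1) count=1: revealed 0 new [(none)] -> total=6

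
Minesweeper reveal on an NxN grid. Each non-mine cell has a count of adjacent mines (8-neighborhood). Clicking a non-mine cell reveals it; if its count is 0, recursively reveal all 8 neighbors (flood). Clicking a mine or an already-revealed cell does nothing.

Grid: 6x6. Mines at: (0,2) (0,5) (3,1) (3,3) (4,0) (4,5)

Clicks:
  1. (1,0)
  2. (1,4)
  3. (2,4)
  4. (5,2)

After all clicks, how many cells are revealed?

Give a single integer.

Click 1 (1,0) count=0: revealed 6 new [(0,0) (0,1) (1,0) (1,1) (2,0) (2,1)] -> total=6
Click 2 (1,4) count=1: revealed 1 new [(1,4)] -> total=7
Click 3 (2,4) count=1: revealed 1 new [(2,4)] -> total=8
Click 4 (5,2) count=0: revealed 8 new [(4,1) (4,2) (4,3) (4,4) (5,1) (5,2) (5,3) (5,4)] -> total=16

Answer: 16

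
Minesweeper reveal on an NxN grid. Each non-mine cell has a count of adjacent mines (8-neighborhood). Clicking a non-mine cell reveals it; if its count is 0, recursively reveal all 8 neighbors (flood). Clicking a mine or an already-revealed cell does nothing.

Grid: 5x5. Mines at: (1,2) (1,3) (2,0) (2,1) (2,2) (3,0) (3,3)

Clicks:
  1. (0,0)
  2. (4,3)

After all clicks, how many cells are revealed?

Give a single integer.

Answer: 5

Derivation:
Click 1 (0,0) count=0: revealed 4 new [(0,0) (0,1) (1,0) (1,1)] -> total=4
Click 2 (4,3) count=1: revealed 1 new [(4,3)] -> total=5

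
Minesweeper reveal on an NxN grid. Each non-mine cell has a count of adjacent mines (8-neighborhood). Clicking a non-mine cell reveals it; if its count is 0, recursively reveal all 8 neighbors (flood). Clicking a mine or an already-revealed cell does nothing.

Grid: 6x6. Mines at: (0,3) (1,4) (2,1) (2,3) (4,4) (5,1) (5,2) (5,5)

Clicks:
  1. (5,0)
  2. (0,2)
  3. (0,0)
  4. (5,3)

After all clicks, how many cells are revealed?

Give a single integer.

Click 1 (5,0) count=1: revealed 1 new [(5,0)] -> total=1
Click 2 (0,2) count=1: revealed 1 new [(0,2)] -> total=2
Click 3 (0,0) count=0: revealed 5 new [(0,0) (0,1) (1,0) (1,1) (1,2)] -> total=7
Click 4 (5,3) count=2: revealed 1 new [(5,3)] -> total=8

Answer: 8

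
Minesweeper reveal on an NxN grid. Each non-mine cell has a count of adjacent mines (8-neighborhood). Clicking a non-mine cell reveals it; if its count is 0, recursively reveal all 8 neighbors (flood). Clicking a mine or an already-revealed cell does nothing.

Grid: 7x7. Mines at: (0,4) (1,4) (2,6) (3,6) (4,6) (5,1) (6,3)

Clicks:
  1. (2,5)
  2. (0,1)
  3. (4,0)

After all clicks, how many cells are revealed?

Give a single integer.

Answer: 30

Derivation:
Click 1 (2,5) count=3: revealed 1 new [(2,5)] -> total=1
Click 2 (0,1) count=0: revealed 29 new [(0,0) (0,1) (0,2) (0,3) (1,0) (1,1) (1,2) (1,3) (2,0) (2,1) (2,2) (2,3) (2,4) (3,0) (3,1) (3,2) (3,3) (3,4) (3,5) (4,0) (4,1) (4,2) (4,3) (4,4) (4,5) (5,2) (5,3) (5,4) (5,5)] -> total=30
Click 3 (4,0) count=1: revealed 0 new [(none)] -> total=30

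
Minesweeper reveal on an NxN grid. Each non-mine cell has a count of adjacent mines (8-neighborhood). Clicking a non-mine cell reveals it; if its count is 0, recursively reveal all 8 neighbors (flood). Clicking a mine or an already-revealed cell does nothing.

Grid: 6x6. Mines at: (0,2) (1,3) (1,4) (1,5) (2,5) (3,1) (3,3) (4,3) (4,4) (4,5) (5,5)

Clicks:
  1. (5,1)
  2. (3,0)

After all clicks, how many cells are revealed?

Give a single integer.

Click 1 (5,1) count=0: revealed 6 new [(4,0) (4,1) (4,2) (5,0) (5,1) (5,2)] -> total=6
Click 2 (3,0) count=1: revealed 1 new [(3,0)] -> total=7

Answer: 7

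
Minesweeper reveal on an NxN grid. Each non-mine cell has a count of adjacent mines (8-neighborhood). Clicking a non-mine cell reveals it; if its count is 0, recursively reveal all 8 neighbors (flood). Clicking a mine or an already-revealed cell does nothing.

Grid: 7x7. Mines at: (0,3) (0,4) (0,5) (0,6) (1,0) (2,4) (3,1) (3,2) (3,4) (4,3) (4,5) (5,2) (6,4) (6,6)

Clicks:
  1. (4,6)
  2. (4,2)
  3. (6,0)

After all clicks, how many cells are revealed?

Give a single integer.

Click 1 (4,6) count=1: revealed 1 new [(4,6)] -> total=1
Click 2 (4,2) count=4: revealed 1 new [(4,2)] -> total=2
Click 3 (6,0) count=0: revealed 6 new [(4,0) (4,1) (5,0) (5,1) (6,0) (6,1)] -> total=8

Answer: 8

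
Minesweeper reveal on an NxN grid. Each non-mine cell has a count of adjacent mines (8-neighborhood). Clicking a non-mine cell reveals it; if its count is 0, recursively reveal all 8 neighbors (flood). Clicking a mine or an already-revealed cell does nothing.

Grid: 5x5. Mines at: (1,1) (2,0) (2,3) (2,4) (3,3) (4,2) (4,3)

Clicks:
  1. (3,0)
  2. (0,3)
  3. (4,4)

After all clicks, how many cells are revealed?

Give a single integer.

Click 1 (3,0) count=1: revealed 1 new [(3,0)] -> total=1
Click 2 (0,3) count=0: revealed 6 new [(0,2) (0,3) (0,4) (1,2) (1,3) (1,4)] -> total=7
Click 3 (4,4) count=2: revealed 1 new [(4,4)] -> total=8

Answer: 8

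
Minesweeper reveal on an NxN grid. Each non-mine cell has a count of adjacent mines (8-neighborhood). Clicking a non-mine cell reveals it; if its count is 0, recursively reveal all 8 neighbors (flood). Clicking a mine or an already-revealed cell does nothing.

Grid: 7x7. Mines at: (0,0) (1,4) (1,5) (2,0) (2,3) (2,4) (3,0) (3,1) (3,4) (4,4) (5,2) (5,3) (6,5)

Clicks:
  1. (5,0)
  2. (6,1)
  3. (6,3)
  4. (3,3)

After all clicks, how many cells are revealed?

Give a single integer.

Answer: 8

Derivation:
Click 1 (5,0) count=0: revealed 6 new [(4,0) (4,1) (5,0) (5,1) (6,0) (6,1)] -> total=6
Click 2 (6,1) count=1: revealed 0 new [(none)] -> total=6
Click 3 (6,3) count=2: revealed 1 new [(6,3)] -> total=7
Click 4 (3,3) count=4: revealed 1 new [(3,3)] -> total=8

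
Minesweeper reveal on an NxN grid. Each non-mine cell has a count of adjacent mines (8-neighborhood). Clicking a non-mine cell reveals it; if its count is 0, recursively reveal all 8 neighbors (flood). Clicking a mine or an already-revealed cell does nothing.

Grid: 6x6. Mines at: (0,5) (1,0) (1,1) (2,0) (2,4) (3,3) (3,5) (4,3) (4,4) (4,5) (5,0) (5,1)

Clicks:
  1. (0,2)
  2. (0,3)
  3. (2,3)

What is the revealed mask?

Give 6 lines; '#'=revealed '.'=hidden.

Click 1 (0,2) count=1: revealed 1 new [(0,2)] -> total=1
Click 2 (0,3) count=0: revealed 5 new [(0,3) (0,4) (1,2) (1,3) (1,4)] -> total=6
Click 3 (2,3) count=2: revealed 1 new [(2,3)] -> total=7

Answer: ..###.
..###.
...#..
......
......
......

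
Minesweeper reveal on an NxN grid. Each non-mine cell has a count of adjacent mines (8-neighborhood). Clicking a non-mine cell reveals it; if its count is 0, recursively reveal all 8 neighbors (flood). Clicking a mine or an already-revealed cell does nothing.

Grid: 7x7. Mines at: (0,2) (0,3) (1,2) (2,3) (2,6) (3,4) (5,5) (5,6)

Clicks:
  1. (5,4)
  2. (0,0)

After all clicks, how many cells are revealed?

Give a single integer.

Click 1 (5,4) count=1: revealed 1 new [(5,4)] -> total=1
Click 2 (0,0) count=0: revealed 25 new [(0,0) (0,1) (1,0) (1,1) (2,0) (2,1) (2,2) (3,0) (3,1) (3,2) (3,3) (4,0) (4,1) (4,2) (4,3) (4,4) (5,0) (5,1) (5,2) (5,3) (6,0) (6,1) (6,2) (6,3) (6,4)] -> total=26

Answer: 26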